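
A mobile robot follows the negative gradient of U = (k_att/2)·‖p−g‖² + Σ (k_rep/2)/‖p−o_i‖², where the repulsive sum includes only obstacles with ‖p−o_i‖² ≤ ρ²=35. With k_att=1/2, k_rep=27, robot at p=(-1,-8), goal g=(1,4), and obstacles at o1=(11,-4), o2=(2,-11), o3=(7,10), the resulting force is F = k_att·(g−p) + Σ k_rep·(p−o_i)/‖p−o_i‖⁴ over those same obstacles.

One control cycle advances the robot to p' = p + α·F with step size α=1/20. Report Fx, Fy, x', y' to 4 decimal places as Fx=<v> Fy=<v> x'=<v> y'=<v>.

F_att = 1/2·(g−p) = 1/2·(2,12) = (1.0000,6.0000)
o1: d²=160 > ρ²=35 → inactive
o2: d²=18 ≤ ρ²=35; F_rep = 27·(-3,3)/18² = (-0.2500,0.2500)
o3: d²=388 > ρ²=35 → inactive
F = F_att + ΣF_rep = (0.7500,6.2500)
p' = p + 1/20·F = (-0.9625,-7.6875)

Fx=0.7500 Fy=6.2500 x'=-0.9625 y'=-7.6875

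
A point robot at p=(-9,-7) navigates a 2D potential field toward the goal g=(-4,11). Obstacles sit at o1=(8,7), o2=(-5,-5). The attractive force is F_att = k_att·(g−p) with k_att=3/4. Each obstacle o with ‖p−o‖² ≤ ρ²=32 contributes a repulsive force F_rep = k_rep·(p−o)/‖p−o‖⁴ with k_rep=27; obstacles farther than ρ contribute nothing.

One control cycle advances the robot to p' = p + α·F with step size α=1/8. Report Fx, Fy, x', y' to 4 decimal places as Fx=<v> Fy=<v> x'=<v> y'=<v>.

Fx=3.4800 Fy=13.3650 x'=-8.5650 y'=-5.3294

F_att = 3/4·(g−p) = 3/4·(5,18) = (3.7500,13.5000)
o1: d²=485 > ρ²=32 → inactive
o2: d²=20 ≤ ρ²=32; F_rep = 27·(-4,-2)/20² = (-0.2700,-0.1350)
F = F_att + ΣF_rep = (3.4800,13.3650)
p' = p + 1/8·F = (-8.5650,-5.3294)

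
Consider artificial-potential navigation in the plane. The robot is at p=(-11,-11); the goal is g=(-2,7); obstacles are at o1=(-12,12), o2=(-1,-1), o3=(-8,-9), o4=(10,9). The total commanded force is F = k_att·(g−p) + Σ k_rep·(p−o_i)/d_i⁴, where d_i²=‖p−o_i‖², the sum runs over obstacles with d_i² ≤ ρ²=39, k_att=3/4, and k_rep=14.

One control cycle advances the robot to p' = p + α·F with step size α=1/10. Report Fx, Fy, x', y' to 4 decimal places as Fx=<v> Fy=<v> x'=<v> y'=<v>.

Fx=6.5015 Fy=13.3343 x'=-10.3499 y'=-9.6666

F_att = 3/4·(g−p) = 3/4·(9,18) = (6.7500,13.5000)
o1: d²=530 > ρ²=39 → inactive
o2: d²=200 > ρ²=39 → inactive
o3: d²=13 ≤ ρ²=39; F_rep = 14·(-3,-2)/13² = (-0.2485,-0.1657)
o4: d²=841 > ρ²=39 → inactive
F = F_att + ΣF_rep = (6.5015,13.3343)
p' = p + 1/10·F = (-10.3499,-9.6666)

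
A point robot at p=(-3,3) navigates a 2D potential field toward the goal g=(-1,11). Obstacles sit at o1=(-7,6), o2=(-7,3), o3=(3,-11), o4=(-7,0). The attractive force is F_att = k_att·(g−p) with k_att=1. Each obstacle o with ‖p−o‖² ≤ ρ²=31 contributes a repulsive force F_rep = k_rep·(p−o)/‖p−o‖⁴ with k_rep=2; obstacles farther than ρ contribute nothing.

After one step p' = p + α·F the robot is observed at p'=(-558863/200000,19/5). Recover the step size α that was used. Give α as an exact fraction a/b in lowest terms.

F_att = 1·(g−p) = 1·(2,8) = (2.0000,8.0000)
o1: d²=25 ≤ ρ²=31; F_rep = 2·(4,-3)/25² = (0.0128,-0.0096)
o2: d²=16 ≤ ρ²=31; F_rep = 2·(4,0)/16² = (0.0312,0.0000)
o3: d²=232 > ρ²=31 → inactive
o4: d²=25 ≤ ρ²=31; F_rep = 2·(4,3)/25² = (0.0128,0.0096)
F = F_att + ΣF_rep = (2.0568,8.0000)
Δp = p'−p = (0.2057,0.8000); α = Δx/Fx = (41137/200000) / (41137/20000) = 1/10
check: Δy/Fy = (4/5) / (8) = 1/10 ✓

α = 1/10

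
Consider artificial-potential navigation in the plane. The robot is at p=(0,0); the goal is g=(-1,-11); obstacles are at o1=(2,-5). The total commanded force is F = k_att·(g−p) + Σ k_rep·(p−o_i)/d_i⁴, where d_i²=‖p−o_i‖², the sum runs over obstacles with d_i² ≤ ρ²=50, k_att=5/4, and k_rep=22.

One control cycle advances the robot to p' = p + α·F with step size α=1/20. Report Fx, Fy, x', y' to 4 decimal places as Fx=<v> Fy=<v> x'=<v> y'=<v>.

Fx=-1.3023 Fy=-13.6192 x'=-0.0651 y'=-0.6810

F_att = 5/4·(g−p) = 5/4·(-1,-11) = (-1.2500,-13.7500)
o1: d²=29 ≤ ρ²=50; F_rep = 22·(-2,5)/29² = (-0.0523,0.1308)
F = F_att + ΣF_rep = (-1.3023,-13.6192)
p' = p + 1/20·F = (-0.0651,-0.6810)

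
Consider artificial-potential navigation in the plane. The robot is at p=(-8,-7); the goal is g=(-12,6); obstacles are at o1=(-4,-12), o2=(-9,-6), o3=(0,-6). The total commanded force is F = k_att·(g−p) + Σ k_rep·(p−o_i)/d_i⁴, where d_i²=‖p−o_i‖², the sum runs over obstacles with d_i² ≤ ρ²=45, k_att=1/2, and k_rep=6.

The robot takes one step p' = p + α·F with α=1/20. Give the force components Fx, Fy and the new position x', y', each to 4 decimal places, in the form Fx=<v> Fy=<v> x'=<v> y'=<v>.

Fx=-0.5143 Fy=5.0178 x'=-8.0257 y'=-6.7491

F_att = 1/2·(g−p) = 1/2·(-4,13) = (-2.0000,6.5000)
o1: d²=41 ≤ ρ²=45; F_rep = 6·(-4,5)/41² = (-0.0143,0.0178)
o2: d²=2 ≤ ρ²=45; F_rep = 6·(1,-1)/2² = (1.5000,-1.5000)
o3: d²=65 > ρ²=45 → inactive
F = F_att + ΣF_rep = (-0.5143,5.0178)
p' = p + 1/20·F = (-8.0257,-6.7491)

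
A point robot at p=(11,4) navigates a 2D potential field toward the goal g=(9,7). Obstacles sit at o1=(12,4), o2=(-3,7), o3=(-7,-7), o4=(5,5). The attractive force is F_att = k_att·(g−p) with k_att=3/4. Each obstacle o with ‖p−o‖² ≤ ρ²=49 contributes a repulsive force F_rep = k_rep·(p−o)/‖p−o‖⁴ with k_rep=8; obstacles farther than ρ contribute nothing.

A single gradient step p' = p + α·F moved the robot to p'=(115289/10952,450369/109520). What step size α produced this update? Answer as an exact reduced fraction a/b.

F_att = 3/4·(g−p) = 3/4·(-2,3) = (-1.5000,2.2500)
o1: d²=1 ≤ ρ²=49; F_rep = 8·(-1,0)/1² = (-8.0000,0.0000)
o2: d²=205 > ρ²=49 → inactive
o3: d²=445 > ρ²=49 → inactive
o4: d²=37 ≤ ρ²=49; F_rep = 8·(6,-1)/37² = (0.0351,-0.0058)
F = F_att + ΣF_rep = (-9.4649,2.2442)
Δp = p'−p = (-0.4732,0.1122); α = Δx/Fx = (-5183/10952) / (-25915/2738) = 1/20
check: Δy/Fy = (12289/109520) / (12289/5476) = 1/20 ✓

α = 1/20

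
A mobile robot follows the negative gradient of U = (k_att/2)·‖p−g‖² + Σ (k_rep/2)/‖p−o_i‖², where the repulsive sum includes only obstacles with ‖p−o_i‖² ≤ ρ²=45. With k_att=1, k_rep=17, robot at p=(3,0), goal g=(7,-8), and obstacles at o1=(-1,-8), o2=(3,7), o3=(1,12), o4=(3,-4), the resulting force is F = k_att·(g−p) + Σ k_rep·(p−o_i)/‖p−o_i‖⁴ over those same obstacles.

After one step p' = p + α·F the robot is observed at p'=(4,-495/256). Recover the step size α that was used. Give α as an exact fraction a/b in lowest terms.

α = 1/4

F_att = 1·(g−p) = 1·(4,-8) = (4.0000,-8.0000)
o1: d²=80 > ρ²=45 → inactive
o2: d²=49 > ρ²=45 → inactive
o3: d²=148 > ρ²=45 → inactive
o4: d²=16 ≤ ρ²=45; F_rep = 17·(0,4)/16² = (0.0000,0.2656)
F = F_att + ΣF_rep = (4.0000,-7.7344)
Δp = p'−p = (1.0000,-1.9336); α = Δx/Fx = (1) / (4) = 1/4
check: Δy/Fy = (-495/256) / (-495/64) = 1/4 ✓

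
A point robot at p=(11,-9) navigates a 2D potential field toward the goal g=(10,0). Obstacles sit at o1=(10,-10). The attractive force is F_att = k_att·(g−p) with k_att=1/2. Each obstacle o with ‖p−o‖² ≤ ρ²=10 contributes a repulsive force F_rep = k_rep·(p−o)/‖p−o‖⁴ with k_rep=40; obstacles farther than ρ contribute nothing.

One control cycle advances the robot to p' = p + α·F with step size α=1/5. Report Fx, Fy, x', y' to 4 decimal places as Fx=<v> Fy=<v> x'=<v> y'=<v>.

Fx=9.5000 Fy=14.5000 x'=12.9000 y'=-6.1000

F_att = 1/2·(g−p) = 1/2·(-1,9) = (-0.5000,4.5000)
o1: d²=2 ≤ ρ²=10; F_rep = 40·(1,1)/2² = (10.0000,10.0000)
F = F_att + ΣF_rep = (9.5000,14.5000)
p' = p + 1/5·F = (12.9000,-6.1000)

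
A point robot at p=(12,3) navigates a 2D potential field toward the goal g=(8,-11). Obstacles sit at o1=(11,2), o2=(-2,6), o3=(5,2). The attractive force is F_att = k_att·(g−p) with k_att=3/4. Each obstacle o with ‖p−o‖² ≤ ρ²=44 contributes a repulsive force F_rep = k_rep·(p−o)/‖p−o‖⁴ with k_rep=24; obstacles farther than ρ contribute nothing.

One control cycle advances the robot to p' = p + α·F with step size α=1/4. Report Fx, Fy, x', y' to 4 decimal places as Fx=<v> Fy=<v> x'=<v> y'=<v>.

Fx=3.0000 Fy=-4.5000 x'=12.7500 y'=1.8750

F_att = 3/4·(g−p) = 3/4·(-4,-14) = (-3.0000,-10.5000)
o1: d²=2 ≤ ρ²=44; F_rep = 24·(1,1)/2² = (6.0000,6.0000)
o2: d²=205 > ρ²=44 → inactive
o3: d²=50 > ρ²=44 → inactive
F = F_att + ΣF_rep = (3.0000,-4.5000)
p' = p + 1/4·F = (12.7500,1.8750)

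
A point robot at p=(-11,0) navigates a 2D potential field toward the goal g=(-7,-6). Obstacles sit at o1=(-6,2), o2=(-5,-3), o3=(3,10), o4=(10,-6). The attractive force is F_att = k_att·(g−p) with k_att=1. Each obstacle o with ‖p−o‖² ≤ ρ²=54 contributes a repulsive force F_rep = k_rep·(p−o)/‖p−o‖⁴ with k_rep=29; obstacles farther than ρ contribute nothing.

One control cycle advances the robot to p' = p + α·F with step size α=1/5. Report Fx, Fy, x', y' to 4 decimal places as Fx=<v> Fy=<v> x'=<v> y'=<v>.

Fx=3.7417 Fy=-6.0260 x'=-10.2517 y'=-1.2052

F_att = 1·(g−p) = 1·(4,-6) = (4.0000,-6.0000)
o1: d²=29 ≤ ρ²=54; F_rep = 29·(-5,-2)/29² = (-0.1724,-0.0690)
o2: d²=45 ≤ ρ²=54; F_rep = 29·(-6,3)/45² = (-0.0859,0.0430)
o3: d²=296 > ρ²=54 → inactive
o4: d²=477 > ρ²=54 → inactive
F = F_att + ΣF_rep = (3.7417,-6.0260)
p' = p + 1/5·F = (-10.2517,-1.2052)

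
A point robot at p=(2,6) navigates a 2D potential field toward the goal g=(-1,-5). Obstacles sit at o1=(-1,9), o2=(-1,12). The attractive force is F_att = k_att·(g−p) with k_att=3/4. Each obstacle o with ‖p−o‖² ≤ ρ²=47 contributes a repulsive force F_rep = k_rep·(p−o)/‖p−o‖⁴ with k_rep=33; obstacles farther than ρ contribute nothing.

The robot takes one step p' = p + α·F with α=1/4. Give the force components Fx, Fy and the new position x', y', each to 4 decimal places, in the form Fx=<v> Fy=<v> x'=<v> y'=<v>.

F_att = 3/4·(g−p) = 3/4·(-3,-11) = (-2.2500,-8.2500)
o1: d²=18 ≤ ρ²=47; F_rep = 33·(3,-3)/18² = (0.3056,-0.3056)
o2: d²=45 ≤ ρ²=47; F_rep = 33·(3,-6)/45² = (0.0489,-0.0978)
F = F_att + ΣF_rep = (-1.8956,-8.6533)
p' = p + 1/4·F = (1.5261,3.8367)

Fx=-1.8956 Fy=-8.6533 x'=1.5261 y'=3.8367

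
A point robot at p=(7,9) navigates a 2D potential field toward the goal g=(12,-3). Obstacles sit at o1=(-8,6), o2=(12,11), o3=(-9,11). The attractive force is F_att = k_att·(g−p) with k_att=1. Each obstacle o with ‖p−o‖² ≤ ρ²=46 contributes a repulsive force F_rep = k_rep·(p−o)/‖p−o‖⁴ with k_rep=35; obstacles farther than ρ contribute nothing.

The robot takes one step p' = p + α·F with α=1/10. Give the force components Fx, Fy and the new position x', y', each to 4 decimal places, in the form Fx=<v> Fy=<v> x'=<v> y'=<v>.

F_att = 1·(g−p) = 1·(5,-12) = (5.0000,-12.0000)
o1: d²=234 > ρ²=46 → inactive
o2: d²=29 ≤ ρ²=46; F_rep = 35·(-5,-2)/29² = (-0.2081,-0.0832)
o3: d²=260 > ρ²=46 → inactive
F = F_att + ΣF_rep = (4.7919,-12.0832)
p' = p + 1/10·F = (7.4792,7.7917)

Fx=4.7919 Fy=-12.0832 x'=7.4792 y'=7.7917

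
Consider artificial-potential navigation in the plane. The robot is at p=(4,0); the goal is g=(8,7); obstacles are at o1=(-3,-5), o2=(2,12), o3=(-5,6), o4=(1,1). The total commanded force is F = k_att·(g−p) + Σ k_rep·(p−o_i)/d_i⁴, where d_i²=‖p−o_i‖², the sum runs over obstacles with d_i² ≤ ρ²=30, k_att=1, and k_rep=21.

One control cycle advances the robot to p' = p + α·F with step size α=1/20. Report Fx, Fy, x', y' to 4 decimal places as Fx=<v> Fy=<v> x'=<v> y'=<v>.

F_att = 1·(g−p) = 1·(4,7) = (4.0000,7.0000)
o1: d²=74 > ρ²=30 → inactive
o2: d²=148 > ρ²=30 → inactive
o3: d²=117 > ρ²=30 → inactive
o4: d²=10 ≤ ρ²=30; F_rep = 21·(3,-1)/10² = (0.6300,-0.2100)
F = F_att + ΣF_rep = (4.6300,6.7900)
p' = p + 1/20·F = (4.2315,0.3395)

Fx=4.6300 Fy=6.7900 x'=4.2315 y'=0.3395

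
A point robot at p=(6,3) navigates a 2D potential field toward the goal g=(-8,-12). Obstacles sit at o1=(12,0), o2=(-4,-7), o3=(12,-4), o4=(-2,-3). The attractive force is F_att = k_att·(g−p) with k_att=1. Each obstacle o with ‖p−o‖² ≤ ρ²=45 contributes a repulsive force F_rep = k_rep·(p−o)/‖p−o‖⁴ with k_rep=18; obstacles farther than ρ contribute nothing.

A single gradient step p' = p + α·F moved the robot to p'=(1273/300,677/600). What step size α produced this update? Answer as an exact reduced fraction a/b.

F_att = 1·(g−p) = 1·(-14,-15) = (-14.0000,-15.0000)
o1: d²=45 ≤ ρ²=45; F_rep = 18·(-6,3)/45² = (-0.0533,0.0267)
o2: d²=200 > ρ²=45 → inactive
o3: d²=85 > ρ²=45 → inactive
o4: d²=100 > ρ²=45 → inactive
F = F_att + ΣF_rep = (-14.0533,-14.9733)
Δp = p'−p = (-1.7567,-1.8717); α = Δx/Fx = (-527/300) / (-1054/75) = 1/8
check: Δy/Fy = (-1123/600) / (-1123/75) = 1/8 ✓

α = 1/8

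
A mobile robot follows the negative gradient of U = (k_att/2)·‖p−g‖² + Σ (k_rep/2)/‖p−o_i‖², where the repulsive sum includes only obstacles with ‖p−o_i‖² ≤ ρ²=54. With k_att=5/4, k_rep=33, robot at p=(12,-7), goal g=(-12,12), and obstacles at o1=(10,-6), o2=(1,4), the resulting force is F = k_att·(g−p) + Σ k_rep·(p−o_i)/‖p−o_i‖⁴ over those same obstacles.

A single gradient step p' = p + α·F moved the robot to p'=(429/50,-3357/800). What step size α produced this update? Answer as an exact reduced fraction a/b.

F_att = 5/4·(g−p) = 5/4·(-24,19) = (-30.0000,23.7500)
o1: d²=5 ≤ ρ²=54; F_rep = 33·(2,-1)/5² = (2.6400,-1.3200)
o2: d²=242 > ρ²=54 → inactive
F = F_att + ΣF_rep = (-27.3600,22.4300)
Δp = p'−p = (-3.4200,2.8037); α = Δx/Fx = (-171/50) / (-684/25) = 1/8
check: Δy/Fy = (2243/800) / (2243/100) = 1/8 ✓

α = 1/8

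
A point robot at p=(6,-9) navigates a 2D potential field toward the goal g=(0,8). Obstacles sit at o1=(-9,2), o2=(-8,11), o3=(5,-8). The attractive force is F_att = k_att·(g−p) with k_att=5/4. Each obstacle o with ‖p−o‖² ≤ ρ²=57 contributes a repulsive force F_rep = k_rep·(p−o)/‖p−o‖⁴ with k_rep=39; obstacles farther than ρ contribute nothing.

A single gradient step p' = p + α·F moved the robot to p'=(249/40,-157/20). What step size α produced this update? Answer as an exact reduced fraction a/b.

F_att = 5/4·(g−p) = 5/4·(-6,17) = (-7.5000,21.2500)
o1: d²=346 > ρ²=57 → inactive
o2: d²=596 > ρ²=57 → inactive
o3: d²=2 ≤ ρ²=57; F_rep = 39·(1,-1)/2² = (9.7500,-9.7500)
F = F_att + ΣF_rep = (2.2500,11.5000)
Δp = p'−p = (0.2250,1.1500); α = Δx/Fx = (9/40) / (9/4) = 1/10
check: Δy/Fy = (23/20) / (23/2) = 1/10 ✓

α = 1/10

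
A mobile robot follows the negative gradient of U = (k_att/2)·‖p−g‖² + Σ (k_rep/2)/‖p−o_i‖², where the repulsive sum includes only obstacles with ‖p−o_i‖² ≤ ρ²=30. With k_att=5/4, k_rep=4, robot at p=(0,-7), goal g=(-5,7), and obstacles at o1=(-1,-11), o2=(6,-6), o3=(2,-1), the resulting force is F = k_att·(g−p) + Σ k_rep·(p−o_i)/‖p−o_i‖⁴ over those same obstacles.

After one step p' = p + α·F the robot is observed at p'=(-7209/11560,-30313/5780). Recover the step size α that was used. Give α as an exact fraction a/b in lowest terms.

α = 1/10

F_att = 5/4·(g−p) = 5/4·(-5,14) = (-6.2500,17.5000)
o1: d²=17 ≤ ρ²=30; F_rep = 4·(1,4)/17² = (0.0138,0.0554)
o2: d²=37 > ρ²=30 → inactive
o3: d²=40 > ρ²=30 → inactive
F = F_att + ΣF_rep = (-6.2362,17.5554)
Δp = p'−p = (-0.6236,1.7555); α = Δx/Fx = (-7209/11560) / (-7209/1156) = 1/10
check: Δy/Fy = (10147/5780) / (10147/578) = 1/10 ✓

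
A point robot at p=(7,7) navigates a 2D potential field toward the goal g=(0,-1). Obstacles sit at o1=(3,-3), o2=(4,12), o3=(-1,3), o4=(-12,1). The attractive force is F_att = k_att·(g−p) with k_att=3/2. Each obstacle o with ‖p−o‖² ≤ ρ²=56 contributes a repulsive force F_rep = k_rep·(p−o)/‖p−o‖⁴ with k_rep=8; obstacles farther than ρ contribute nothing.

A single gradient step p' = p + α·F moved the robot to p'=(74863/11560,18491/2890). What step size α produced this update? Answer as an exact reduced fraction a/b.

F_att = 3/2·(g−p) = 3/2·(-7,-8) = (-10.5000,-12.0000)
o1: d²=116 > ρ²=56 → inactive
o2: d²=34 ≤ ρ²=56; F_rep = 8·(3,-5)/34² = (0.0208,-0.0346)
o3: d²=80 > ρ²=56 → inactive
o4: d²=397 > ρ²=56 → inactive
F = F_att + ΣF_rep = (-10.4792,-12.0346)
Δp = p'−p = (-0.5240,-0.6017); α = Δx/Fx = (-6057/11560) / (-6057/578) = 1/20
check: Δy/Fy = (-1739/2890) / (-3478/289) = 1/20 ✓

α = 1/20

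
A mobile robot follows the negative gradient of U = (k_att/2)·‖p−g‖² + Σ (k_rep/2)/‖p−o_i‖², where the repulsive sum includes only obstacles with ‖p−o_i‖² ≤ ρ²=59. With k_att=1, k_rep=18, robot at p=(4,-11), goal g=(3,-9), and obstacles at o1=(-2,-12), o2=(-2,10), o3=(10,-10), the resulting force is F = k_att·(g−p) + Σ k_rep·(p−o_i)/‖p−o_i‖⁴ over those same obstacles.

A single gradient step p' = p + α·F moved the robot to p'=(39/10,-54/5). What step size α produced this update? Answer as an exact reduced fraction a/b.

F_att = 1·(g−p) = 1·(-1,2) = (-1.0000,2.0000)
o1: d²=37 ≤ ρ²=59; F_rep = 18·(6,1)/37² = (0.0789,0.0131)
o2: d²=477 > ρ²=59 → inactive
o3: d²=37 ≤ ρ²=59; F_rep = 18·(-6,-1)/37² = (-0.0789,-0.0131)
F = F_att + ΣF_rep = (-1.0000,2.0000)
Δp = p'−p = (-0.1000,0.2000); α = Δx/Fx = (-1/10) / (-1) = 1/10
check: Δy/Fy = (1/5) / (2) = 1/10 ✓

α = 1/10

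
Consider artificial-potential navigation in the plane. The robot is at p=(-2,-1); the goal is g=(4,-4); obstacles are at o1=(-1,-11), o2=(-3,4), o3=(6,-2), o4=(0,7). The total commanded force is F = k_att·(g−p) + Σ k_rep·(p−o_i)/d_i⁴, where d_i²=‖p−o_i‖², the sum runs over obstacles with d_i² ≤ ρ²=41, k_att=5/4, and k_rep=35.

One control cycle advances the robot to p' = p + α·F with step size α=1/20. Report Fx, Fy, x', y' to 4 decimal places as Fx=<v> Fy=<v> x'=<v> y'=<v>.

Fx=7.5518 Fy=-4.0089 x'=-1.6224 y'=-1.2004

F_att = 5/4·(g−p) = 5/4·(6,-3) = (7.5000,-3.7500)
o1: d²=101 > ρ²=41 → inactive
o2: d²=26 ≤ ρ²=41; F_rep = 35·(1,-5)/26² = (0.0518,-0.2589)
o3: d²=65 > ρ²=41 → inactive
o4: d²=68 > ρ²=41 → inactive
F = F_att + ΣF_rep = (7.5518,-4.0089)
p' = p + 1/20·F = (-1.6224,-1.2004)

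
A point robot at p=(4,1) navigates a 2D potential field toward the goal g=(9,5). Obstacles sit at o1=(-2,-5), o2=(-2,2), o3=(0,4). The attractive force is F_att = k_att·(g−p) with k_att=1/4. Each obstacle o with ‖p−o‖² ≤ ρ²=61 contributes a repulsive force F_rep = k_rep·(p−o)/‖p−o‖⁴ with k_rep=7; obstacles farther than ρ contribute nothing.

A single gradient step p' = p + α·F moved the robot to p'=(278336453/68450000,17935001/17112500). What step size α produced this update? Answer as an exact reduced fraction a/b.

F_att = 1/4·(g−p) = 1/4·(5,4) = (1.2500,1.0000)
o1: d²=72 > ρ²=61 → inactive
o2: d²=37 ≤ ρ²=61; F_rep = 7·(6,-1)/37² = (0.0307,-0.0051)
o3: d²=25 ≤ ρ²=61; F_rep = 7·(4,-3)/25² = (0.0448,-0.0336)
F = F_att + ΣF_rep = (1.3255,0.9613)
Δp = p'−p = (0.0663,0.0481); α = Δx/Fx = (4536453/68450000) / (4536453/3422500) = 1/20
check: Δy/Fy = (822501/17112500) / (822501/855625) = 1/20 ✓

α = 1/20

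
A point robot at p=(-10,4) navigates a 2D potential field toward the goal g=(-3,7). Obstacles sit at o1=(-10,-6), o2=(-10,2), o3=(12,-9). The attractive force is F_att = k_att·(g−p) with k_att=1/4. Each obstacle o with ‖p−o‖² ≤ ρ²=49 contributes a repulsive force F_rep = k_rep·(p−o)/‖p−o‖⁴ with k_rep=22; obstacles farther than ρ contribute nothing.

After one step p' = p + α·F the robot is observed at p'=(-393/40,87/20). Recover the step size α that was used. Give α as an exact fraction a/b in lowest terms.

F_att = 1/4·(g−p) = 1/4·(7,3) = (1.7500,0.7500)
o1: d²=100 > ρ²=49 → inactive
o2: d²=4 ≤ ρ²=49; F_rep = 22·(0,2)/4² = (0.0000,2.7500)
o3: d²=653 > ρ²=49 → inactive
F = F_att + ΣF_rep = (1.7500,3.5000)
Δp = p'−p = (0.1750,0.3500); α = Δx/Fx = (7/40) / (7/4) = 1/10
check: Δy/Fy = (7/20) / (7/2) = 1/10 ✓

α = 1/10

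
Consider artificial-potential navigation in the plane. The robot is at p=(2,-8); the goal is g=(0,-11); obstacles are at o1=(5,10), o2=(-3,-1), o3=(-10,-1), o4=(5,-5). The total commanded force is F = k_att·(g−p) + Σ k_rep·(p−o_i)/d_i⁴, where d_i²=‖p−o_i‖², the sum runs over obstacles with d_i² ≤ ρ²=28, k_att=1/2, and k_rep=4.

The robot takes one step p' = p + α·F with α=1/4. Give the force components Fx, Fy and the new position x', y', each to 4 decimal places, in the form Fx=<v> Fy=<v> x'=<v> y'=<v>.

F_att = 1/2·(g−p) = 1/2·(-2,-3) = (-1.0000,-1.5000)
o1: d²=333 > ρ²=28 → inactive
o2: d²=74 > ρ²=28 → inactive
o3: d²=193 > ρ²=28 → inactive
o4: d²=18 ≤ ρ²=28; F_rep = 4·(-3,-3)/18² = (-0.0370,-0.0370)
F = F_att + ΣF_rep = (-1.0370,-1.5370)
p' = p + 1/4·F = (1.7407,-8.3843)

Fx=-1.0370 Fy=-1.5370 x'=1.7407 y'=-8.3843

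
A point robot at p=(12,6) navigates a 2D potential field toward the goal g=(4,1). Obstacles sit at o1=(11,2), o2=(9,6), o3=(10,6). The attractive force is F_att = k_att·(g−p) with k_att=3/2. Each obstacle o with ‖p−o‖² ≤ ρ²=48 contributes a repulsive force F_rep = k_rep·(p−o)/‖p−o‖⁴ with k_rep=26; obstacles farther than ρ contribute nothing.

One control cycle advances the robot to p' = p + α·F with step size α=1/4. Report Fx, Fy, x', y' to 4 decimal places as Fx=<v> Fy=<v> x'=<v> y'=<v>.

Fx=-7.6971 Fy=-7.1401 x'=10.0757 y'=4.2150

F_att = 3/2·(g−p) = 3/2·(-8,-5) = (-12.0000,-7.5000)
o1: d²=17 ≤ ρ²=48; F_rep = 26·(1,4)/17² = (0.0900,0.3599)
o2: d²=9 ≤ ρ²=48; F_rep = 26·(3,0)/9² = (0.9630,0.0000)
o3: d²=4 ≤ ρ²=48; F_rep = 26·(2,0)/4² = (3.2500,0.0000)
F = F_att + ΣF_rep = (-7.6971,-7.1401)
p' = p + 1/4·F = (10.0757,4.2150)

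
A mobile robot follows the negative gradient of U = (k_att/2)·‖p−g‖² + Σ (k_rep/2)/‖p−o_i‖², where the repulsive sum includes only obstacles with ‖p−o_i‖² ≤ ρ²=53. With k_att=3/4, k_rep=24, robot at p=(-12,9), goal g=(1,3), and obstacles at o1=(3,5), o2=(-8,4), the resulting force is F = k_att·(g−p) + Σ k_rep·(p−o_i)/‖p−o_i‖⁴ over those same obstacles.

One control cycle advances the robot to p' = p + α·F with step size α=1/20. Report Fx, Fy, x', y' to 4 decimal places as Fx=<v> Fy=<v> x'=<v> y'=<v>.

Fx=9.6929 Fy=-4.4286 x'=-11.5154 y'=8.7786

F_att = 3/4·(g−p) = 3/4·(13,-6) = (9.7500,-4.5000)
o1: d²=241 > ρ²=53 → inactive
o2: d²=41 ≤ ρ²=53; F_rep = 24·(-4,5)/41² = (-0.0571,0.0714)
F = F_att + ΣF_rep = (9.6929,-4.4286)
p' = p + 1/20·F = (-11.5154,8.7786)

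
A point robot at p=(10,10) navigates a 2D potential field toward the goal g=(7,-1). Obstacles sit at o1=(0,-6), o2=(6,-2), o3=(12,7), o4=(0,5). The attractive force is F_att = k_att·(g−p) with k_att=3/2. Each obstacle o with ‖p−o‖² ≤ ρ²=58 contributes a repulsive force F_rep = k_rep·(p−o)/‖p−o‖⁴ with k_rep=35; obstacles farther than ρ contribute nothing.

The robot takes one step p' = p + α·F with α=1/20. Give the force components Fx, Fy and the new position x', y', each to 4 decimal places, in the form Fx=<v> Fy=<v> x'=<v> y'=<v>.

F_att = 3/2·(g−p) = 3/2·(-3,-11) = (-4.5000,-16.5000)
o1: d²=356 > ρ²=58 → inactive
o2: d²=160 > ρ²=58 → inactive
o3: d²=13 ≤ ρ²=58; F_rep = 35·(-2,3)/13² = (-0.4142,0.6213)
o4: d²=125 > ρ²=58 → inactive
F = F_att + ΣF_rep = (-4.9142,-15.8787)
p' = p + 1/20·F = (9.7543,9.2061)

Fx=-4.9142 Fy=-15.8787 x'=9.7543 y'=9.2061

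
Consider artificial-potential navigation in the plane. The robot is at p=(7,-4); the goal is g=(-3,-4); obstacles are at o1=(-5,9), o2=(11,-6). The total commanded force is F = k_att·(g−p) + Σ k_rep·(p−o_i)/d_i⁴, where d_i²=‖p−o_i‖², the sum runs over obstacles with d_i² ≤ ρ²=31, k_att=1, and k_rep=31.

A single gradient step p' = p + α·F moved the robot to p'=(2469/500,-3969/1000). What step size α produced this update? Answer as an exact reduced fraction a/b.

α = 1/5

F_att = 1·(g−p) = 1·(-10,0) = (-10.0000,0.0000)
o1: d²=313 > ρ²=31 → inactive
o2: d²=20 ≤ ρ²=31; F_rep = 31·(-4,2)/20² = (-0.3100,0.1550)
F = F_att + ΣF_rep = (-10.3100,0.1550)
Δp = p'−p = (-2.0620,0.0310); α = Δx/Fx = (-1031/500) / (-1031/100) = 1/5
check: Δy/Fy = (31/1000) / (31/200) = 1/5 ✓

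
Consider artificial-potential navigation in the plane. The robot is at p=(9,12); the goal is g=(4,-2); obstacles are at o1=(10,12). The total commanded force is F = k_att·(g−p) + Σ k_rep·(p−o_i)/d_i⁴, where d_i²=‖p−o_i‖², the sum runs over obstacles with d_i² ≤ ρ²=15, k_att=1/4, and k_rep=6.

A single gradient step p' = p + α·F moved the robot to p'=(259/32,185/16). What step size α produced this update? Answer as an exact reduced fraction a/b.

α = 1/8

F_att = 1/4·(g−p) = 1/4·(-5,-14) = (-1.2500,-3.5000)
o1: d²=1 ≤ ρ²=15; F_rep = 6·(-1,0)/1² = (-6.0000,0.0000)
F = F_att + ΣF_rep = (-7.2500,-3.5000)
Δp = p'−p = (-0.9062,-0.4375); α = Δx/Fx = (-29/32) / (-29/4) = 1/8
check: Δy/Fy = (-7/16) / (-7/2) = 1/8 ✓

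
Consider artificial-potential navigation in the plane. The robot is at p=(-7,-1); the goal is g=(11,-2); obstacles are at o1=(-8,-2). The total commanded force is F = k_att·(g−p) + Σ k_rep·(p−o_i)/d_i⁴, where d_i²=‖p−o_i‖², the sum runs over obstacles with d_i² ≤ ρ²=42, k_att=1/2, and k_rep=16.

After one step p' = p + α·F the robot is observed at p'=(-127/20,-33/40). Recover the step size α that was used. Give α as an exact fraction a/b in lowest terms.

F_att = 1/2·(g−p) = 1/2·(18,-1) = (9.0000,-0.5000)
o1: d²=2 ≤ ρ²=42; F_rep = 16·(1,1)/2² = (4.0000,4.0000)
F = F_att + ΣF_rep = (13.0000,3.5000)
Δp = p'−p = (0.6500,0.1750); α = Δx/Fx = (13/20) / (13) = 1/20
check: Δy/Fy = (7/40) / (7/2) = 1/20 ✓

α = 1/20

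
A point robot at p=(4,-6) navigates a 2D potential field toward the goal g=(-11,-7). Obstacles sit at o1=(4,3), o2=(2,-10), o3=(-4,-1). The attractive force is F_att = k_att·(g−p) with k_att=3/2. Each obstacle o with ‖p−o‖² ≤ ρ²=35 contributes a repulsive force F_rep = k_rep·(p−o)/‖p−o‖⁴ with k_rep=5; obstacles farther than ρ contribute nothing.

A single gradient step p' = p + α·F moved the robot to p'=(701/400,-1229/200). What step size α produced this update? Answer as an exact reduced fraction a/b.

α = 1/10

F_att = 3/2·(g−p) = 3/2·(-15,-1) = (-22.5000,-1.5000)
o1: d²=81 > ρ²=35 → inactive
o2: d²=20 ≤ ρ²=35; F_rep = 5·(2,4)/20² = (0.0250,0.0500)
o3: d²=89 > ρ²=35 → inactive
F = F_att + ΣF_rep = (-22.4750,-1.4500)
Δp = p'−p = (-2.2475,-0.1450); α = Δx/Fx = (-899/400) / (-899/40) = 1/10
check: Δy/Fy = (-29/200) / (-29/20) = 1/10 ✓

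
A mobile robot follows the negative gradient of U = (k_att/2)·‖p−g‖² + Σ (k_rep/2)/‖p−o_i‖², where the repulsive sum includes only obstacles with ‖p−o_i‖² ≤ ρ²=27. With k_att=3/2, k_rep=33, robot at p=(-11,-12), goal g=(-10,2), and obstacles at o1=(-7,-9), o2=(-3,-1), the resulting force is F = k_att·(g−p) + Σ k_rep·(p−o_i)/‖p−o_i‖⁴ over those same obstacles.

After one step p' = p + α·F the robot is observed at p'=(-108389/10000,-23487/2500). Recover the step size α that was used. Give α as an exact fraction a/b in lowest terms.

α = 1/8

F_att = 3/2·(g−p) = 3/2·(1,14) = (1.5000,21.0000)
o1: d²=25 ≤ ρ²=27; F_rep = 33·(-4,-3)/25² = (-0.2112,-0.1584)
o2: d²=185 > ρ²=27 → inactive
F = F_att + ΣF_rep = (1.2888,20.8416)
Δp = p'−p = (0.1611,2.6052); α = Δx/Fx = (1611/10000) / (1611/1250) = 1/8
check: Δy/Fy = (6513/2500) / (13026/625) = 1/8 ✓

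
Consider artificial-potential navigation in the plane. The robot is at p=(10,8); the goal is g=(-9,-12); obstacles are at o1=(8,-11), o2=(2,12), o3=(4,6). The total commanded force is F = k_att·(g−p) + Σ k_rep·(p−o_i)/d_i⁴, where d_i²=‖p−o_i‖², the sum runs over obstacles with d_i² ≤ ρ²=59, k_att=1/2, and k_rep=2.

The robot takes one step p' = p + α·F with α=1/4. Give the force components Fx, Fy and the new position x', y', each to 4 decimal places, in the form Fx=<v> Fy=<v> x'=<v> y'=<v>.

Fx=-9.4925 Fy=-9.9975 x'=7.6269 y'=5.5006

F_att = 1/2·(g−p) = 1/2·(-19,-20) = (-9.5000,-10.0000)
o1: d²=365 > ρ²=59 → inactive
o2: d²=80 > ρ²=59 → inactive
o3: d²=40 ≤ ρ²=59; F_rep = 2·(6,2)/40² = (0.0075,0.0025)
F = F_att + ΣF_rep = (-9.4925,-9.9975)
p' = p + 1/4·F = (7.6269,5.5006)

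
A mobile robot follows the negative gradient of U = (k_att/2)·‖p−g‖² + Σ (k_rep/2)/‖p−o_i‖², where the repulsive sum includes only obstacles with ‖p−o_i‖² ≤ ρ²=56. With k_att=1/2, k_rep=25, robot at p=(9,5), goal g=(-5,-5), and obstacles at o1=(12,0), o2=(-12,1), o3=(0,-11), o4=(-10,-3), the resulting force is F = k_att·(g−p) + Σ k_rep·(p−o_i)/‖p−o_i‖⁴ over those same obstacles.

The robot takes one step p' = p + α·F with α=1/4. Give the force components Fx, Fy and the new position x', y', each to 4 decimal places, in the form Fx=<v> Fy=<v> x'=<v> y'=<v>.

F_att = 1/2·(g−p) = 1/2·(-14,-10) = (-7.0000,-5.0000)
o1: d²=34 ≤ ρ²=56; F_rep = 25·(-3,5)/34² = (-0.0649,0.1081)
o2: d²=457 > ρ²=56 → inactive
o3: d²=337 > ρ²=56 → inactive
o4: d²=425 > ρ²=56 → inactive
F = F_att + ΣF_rep = (-7.0649,-4.8919)
p' = p + 1/4·F = (7.2338,3.7770)

Fx=-7.0649 Fy=-4.8919 x'=7.2338 y'=3.7770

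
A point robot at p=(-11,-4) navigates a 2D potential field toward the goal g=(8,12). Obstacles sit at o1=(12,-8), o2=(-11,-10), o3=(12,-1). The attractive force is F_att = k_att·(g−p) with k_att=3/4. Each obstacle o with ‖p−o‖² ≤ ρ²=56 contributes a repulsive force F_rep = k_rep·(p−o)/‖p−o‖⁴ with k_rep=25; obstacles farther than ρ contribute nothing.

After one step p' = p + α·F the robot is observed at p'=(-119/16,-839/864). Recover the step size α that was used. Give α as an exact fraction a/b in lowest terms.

F_att = 3/4·(g−p) = 3/4·(19,16) = (14.2500,12.0000)
o1: d²=545 > ρ²=56 → inactive
o2: d²=36 ≤ ρ²=56; F_rep = 25·(0,6)/36² = (0.0000,0.1157)
o3: d²=538 > ρ²=56 → inactive
F = F_att + ΣF_rep = (14.2500,12.1157)
Δp = p'−p = (3.5625,3.0289); α = Δx/Fx = (57/16) / (57/4) = 1/4
check: Δy/Fy = (2617/864) / (2617/216) = 1/4 ✓

α = 1/4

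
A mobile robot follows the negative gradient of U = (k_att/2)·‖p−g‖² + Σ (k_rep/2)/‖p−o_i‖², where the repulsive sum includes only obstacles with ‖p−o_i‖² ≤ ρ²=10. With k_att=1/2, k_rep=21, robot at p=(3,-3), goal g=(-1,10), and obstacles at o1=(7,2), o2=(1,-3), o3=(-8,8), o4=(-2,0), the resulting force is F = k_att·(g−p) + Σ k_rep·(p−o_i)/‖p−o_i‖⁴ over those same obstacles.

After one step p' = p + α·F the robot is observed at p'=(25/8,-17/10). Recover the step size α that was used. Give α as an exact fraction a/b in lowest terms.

F_att = 1/2·(g−p) = 1/2·(-4,13) = (-2.0000,6.5000)
o1: d²=41 > ρ²=10 → inactive
o2: d²=4 ≤ ρ²=10; F_rep = 21·(2,0)/4² = (2.6250,0.0000)
o3: d²=242 > ρ²=10 → inactive
o4: d²=34 > ρ²=10 → inactive
F = F_att + ΣF_rep = (0.6250,6.5000)
Δp = p'−p = (0.1250,1.3000); α = Δx/Fx = (1/8) / (5/8) = 1/5
check: Δy/Fy = (13/10) / (13/2) = 1/5 ✓

α = 1/5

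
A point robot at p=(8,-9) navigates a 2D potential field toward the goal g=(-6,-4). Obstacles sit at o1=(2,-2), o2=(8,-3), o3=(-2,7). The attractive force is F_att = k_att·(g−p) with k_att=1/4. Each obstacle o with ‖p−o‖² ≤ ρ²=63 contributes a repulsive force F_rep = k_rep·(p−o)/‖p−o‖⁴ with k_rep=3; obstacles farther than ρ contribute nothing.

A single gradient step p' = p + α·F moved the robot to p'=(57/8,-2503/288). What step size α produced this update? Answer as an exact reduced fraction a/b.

F_att = 1/4·(g−p) = 1/4·(-14,5) = (-3.5000,1.2500)
o1: d²=85 > ρ²=63 → inactive
o2: d²=36 ≤ ρ²=63; F_rep = 3·(0,-6)/36² = (0.0000,-0.0139)
o3: d²=356 > ρ²=63 → inactive
F = F_att + ΣF_rep = (-3.5000,1.2361)
Δp = p'−p = (-0.8750,0.3090); α = Δx/Fx = (-7/8) / (-7/2) = 1/4
check: Δy/Fy = (89/288) / (89/72) = 1/4 ✓

α = 1/4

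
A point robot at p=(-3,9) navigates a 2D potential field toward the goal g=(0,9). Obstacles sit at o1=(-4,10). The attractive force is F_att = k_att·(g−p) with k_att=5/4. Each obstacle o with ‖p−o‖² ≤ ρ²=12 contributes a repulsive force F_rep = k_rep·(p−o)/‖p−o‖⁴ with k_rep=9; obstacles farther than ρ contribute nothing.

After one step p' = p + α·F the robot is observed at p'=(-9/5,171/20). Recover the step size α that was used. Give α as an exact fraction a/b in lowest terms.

F_att = 5/4·(g−p) = 5/4·(3,0) = (3.7500,0.0000)
o1: d²=2 ≤ ρ²=12; F_rep = 9·(1,-1)/2² = (2.2500,-2.2500)
F = F_att + ΣF_rep = (6.0000,-2.2500)
Δp = p'−p = (1.2000,-0.4500); α = Δx/Fx = (6/5) / (6) = 1/5
check: Δy/Fy = (-9/20) / (-9/4) = 1/5 ✓

α = 1/5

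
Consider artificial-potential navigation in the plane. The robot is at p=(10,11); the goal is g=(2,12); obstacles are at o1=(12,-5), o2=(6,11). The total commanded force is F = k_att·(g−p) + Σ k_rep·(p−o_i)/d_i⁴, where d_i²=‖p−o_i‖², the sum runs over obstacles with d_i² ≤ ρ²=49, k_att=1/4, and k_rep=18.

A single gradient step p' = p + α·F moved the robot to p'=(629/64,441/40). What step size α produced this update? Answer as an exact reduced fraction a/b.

F_att = 1/4·(g−p) = 1/4·(-8,1) = (-2.0000,0.2500)
o1: d²=260 > ρ²=49 → inactive
o2: d²=16 ≤ ρ²=49; F_rep = 18·(4,0)/16² = (0.2812,0.0000)
F = F_att + ΣF_rep = (-1.7188,0.2500)
Δp = p'−p = (-0.1719,0.0250); α = Δx/Fx = (-11/64) / (-55/32) = 1/10
check: Δy/Fy = (1/40) / (1/4) = 1/10 ✓

α = 1/10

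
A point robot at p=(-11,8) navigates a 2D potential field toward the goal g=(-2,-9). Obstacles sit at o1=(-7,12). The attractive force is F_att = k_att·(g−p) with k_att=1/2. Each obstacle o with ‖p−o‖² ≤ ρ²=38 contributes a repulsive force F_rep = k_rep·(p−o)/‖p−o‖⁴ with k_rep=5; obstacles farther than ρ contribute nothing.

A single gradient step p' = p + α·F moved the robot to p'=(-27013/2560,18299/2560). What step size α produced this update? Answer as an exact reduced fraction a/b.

α = 1/10

F_att = 1/2·(g−p) = 1/2·(9,-17) = (4.5000,-8.5000)
o1: d²=32 ≤ ρ²=38; F_rep = 5·(-4,-4)/32² = (-0.0195,-0.0195)
F = F_att + ΣF_rep = (4.4805,-8.5195)
Δp = p'−p = (0.4480,-0.8520); α = Δx/Fx = (1147/2560) / (1147/256) = 1/10
check: Δy/Fy = (-2181/2560) / (-2181/256) = 1/10 ✓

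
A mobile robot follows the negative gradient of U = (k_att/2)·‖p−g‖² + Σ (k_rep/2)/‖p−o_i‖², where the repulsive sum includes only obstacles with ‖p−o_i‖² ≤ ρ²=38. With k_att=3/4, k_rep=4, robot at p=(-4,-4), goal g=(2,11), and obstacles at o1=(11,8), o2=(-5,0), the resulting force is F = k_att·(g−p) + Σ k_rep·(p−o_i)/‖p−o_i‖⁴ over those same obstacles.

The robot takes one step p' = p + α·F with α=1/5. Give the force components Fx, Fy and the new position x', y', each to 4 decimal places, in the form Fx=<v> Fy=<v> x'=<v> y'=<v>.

F_att = 3/4·(g−p) = 3/4·(6,15) = (4.5000,11.2500)
o1: d²=369 > ρ²=38 → inactive
o2: d²=17 ≤ ρ²=38; F_rep = 4·(1,-4)/17² = (0.0138,-0.0554)
F = F_att + ΣF_rep = (4.5138,11.1946)
p' = p + 1/5·F = (-3.0972,-1.7611)

Fx=4.5138 Fy=11.1946 x'=-3.0972 y'=-1.7611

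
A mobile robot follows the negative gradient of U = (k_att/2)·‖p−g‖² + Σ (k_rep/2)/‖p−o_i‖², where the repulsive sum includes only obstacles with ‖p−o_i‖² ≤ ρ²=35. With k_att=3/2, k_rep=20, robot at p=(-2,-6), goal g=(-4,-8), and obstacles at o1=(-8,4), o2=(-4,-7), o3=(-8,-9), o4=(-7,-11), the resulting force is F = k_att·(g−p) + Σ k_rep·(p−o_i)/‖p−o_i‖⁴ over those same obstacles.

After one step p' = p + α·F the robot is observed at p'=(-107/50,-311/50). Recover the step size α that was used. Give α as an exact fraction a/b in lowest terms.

F_att = 3/2·(g−p) = 3/2·(-2,-2) = (-3.0000,-3.0000)
o1: d²=136 > ρ²=35 → inactive
o2: d²=5 ≤ ρ²=35; F_rep = 20·(2,1)/5² = (1.6000,0.8000)
o3: d²=45 > ρ²=35 → inactive
o4: d²=50 > ρ²=35 → inactive
F = F_att + ΣF_rep = (-1.4000,-2.2000)
Δp = p'−p = (-0.1400,-0.2200); α = Δx/Fx = (-7/50) / (-7/5) = 1/10
check: Δy/Fy = (-11/50) / (-11/5) = 1/10 ✓

α = 1/10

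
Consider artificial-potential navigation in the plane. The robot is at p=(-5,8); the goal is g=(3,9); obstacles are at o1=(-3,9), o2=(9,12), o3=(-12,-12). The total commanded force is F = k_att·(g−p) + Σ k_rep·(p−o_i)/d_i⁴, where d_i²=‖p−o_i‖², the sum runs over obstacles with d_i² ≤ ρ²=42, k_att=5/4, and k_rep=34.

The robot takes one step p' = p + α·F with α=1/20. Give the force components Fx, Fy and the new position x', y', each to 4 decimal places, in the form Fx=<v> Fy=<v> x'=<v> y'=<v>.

Fx=7.2800 Fy=-0.1100 x'=-4.6360 y'=7.9945

F_att = 5/4·(g−p) = 5/4·(8,1) = (10.0000,1.2500)
o1: d²=5 ≤ ρ²=42; F_rep = 34·(-2,-1)/5² = (-2.7200,-1.3600)
o2: d²=212 > ρ²=42 → inactive
o3: d²=449 > ρ²=42 → inactive
F = F_att + ΣF_rep = (7.2800,-0.1100)
p' = p + 1/20·F = (-4.6360,7.9945)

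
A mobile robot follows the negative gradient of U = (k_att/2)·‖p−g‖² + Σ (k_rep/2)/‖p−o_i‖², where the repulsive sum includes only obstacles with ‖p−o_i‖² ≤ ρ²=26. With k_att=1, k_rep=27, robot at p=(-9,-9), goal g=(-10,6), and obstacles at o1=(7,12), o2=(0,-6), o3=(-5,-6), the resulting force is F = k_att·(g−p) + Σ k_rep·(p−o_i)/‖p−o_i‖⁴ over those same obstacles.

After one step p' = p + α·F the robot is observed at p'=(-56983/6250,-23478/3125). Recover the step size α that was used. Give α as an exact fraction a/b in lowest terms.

α = 1/10

F_att = 1·(g−p) = 1·(-1,15) = (-1.0000,15.0000)
o1: d²=697 > ρ²=26 → inactive
o2: d²=90 > ρ²=26 → inactive
o3: d²=25 ≤ ρ²=26; F_rep = 27·(-4,-3)/25² = (-0.1728,-0.1296)
F = F_att + ΣF_rep = (-1.1728,14.8704)
Δp = p'−p = (-0.1173,1.4870); α = Δx/Fx = (-733/6250) / (-733/625) = 1/10
check: Δy/Fy = (4647/3125) / (9294/625) = 1/10 ✓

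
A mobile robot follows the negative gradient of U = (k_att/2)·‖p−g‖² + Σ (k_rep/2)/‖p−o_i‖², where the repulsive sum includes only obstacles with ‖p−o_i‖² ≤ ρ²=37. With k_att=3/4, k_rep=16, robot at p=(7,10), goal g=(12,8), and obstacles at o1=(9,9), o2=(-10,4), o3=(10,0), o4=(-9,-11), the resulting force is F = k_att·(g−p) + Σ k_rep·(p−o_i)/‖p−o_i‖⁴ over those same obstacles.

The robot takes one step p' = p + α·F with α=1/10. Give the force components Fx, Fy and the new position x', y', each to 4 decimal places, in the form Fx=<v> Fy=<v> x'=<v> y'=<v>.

Fx=2.4700 Fy=-0.8600 x'=7.2470 y'=9.9140

F_att = 3/4·(g−p) = 3/4·(5,-2) = (3.7500,-1.5000)
o1: d²=5 ≤ ρ²=37; F_rep = 16·(-2,1)/5² = (-1.2800,0.6400)
o2: d²=325 > ρ²=37 → inactive
o3: d²=109 > ρ²=37 → inactive
o4: d²=697 > ρ²=37 → inactive
F = F_att + ΣF_rep = (2.4700,-0.8600)
p' = p + 1/10·F = (7.2470,9.9140)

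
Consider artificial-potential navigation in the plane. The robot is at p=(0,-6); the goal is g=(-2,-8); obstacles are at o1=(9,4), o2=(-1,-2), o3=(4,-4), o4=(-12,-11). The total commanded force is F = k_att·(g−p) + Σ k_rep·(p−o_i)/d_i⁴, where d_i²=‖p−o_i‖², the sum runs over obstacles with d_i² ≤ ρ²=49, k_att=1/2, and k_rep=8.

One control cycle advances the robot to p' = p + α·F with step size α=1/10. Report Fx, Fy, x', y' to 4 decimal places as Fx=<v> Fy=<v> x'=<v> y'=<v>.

Fx=-1.0523 Fy=-1.1507 x'=-0.1052 y'=-6.1151

F_att = 1/2·(g−p) = 1/2·(-2,-2) = (-1.0000,-1.0000)
o1: d²=181 > ρ²=49 → inactive
o2: d²=17 ≤ ρ²=49; F_rep = 8·(1,-4)/17² = (0.0277,-0.1107)
o3: d²=20 ≤ ρ²=49; F_rep = 8·(-4,-2)/20² = (-0.0800,-0.0400)
o4: d²=169 > ρ²=49 → inactive
F = F_att + ΣF_rep = (-1.0523,-1.1507)
p' = p + 1/10·F = (-0.1052,-6.1151)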